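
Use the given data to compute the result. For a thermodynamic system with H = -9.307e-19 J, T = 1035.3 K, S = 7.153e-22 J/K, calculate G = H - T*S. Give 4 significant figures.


Step 1: T*S = 1035.3 * 7.153e-22 = 7.406e-19 J
Step 2: G = H - T*S = -9.307e-19 - 7.406e-19
Step 3: G = -1.671e-18 J

-1.671e-18


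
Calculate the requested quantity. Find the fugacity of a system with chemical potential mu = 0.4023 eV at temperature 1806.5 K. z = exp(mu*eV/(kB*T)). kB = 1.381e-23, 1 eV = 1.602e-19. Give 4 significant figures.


Step 1: Convert mu to Joules: 0.4023*1.602e-19 = 6.445e-20 J
Step 2: kB*T = 1.381e-23*1806.5 = 2.495e-20 J
Step 3: mu/(kB*T) = 2.583
Step 4: z = exp(2.583) = 13.24

13.24


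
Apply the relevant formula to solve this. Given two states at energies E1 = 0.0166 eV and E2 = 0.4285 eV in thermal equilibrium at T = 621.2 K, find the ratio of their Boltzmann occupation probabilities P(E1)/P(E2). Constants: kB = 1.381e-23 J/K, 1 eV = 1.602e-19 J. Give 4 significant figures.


Step 1: Compute energy difference dE = E1 - E2 = 0.0166 - 0.4285 = -0.4119 eV
Step 2: Convert to Joules: dE_J = -0.4119 * 1.602e-19 = -6.599e-20 J
Step 3: Compute exponent = -dE_J / (kB * T) = -(-6.599e-20) / (1.381e-23 * 621.2) = 7.692
Step 4: P(E1)/P(E2) = exp(7.692) = 2190

2190


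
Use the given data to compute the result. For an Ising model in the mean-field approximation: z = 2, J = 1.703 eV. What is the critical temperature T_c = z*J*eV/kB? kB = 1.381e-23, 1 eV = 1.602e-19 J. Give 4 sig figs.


Step 1: z*J = 2*1.703 = 3.406 eV
Step 2: Convert to Joules: 3.406*1.602e-19 = 5.456e-19 J
Step 3: T_c = 5.456e-19 / 1.381e-23 = 3.951e+04 K

3.951e+04


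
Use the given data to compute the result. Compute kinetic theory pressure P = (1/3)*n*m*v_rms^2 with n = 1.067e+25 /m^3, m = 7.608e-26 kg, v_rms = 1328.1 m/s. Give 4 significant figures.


Step 1: v_rms^2 = 1328.1^2 = 1.764e+06
Step 2: n*m = 1.067e+25*7.608e-26 = 0.8118
Step 3: P = (1/3)*0.8118*1.764e+06 = 4.773e+05 Pa

4.773e+05


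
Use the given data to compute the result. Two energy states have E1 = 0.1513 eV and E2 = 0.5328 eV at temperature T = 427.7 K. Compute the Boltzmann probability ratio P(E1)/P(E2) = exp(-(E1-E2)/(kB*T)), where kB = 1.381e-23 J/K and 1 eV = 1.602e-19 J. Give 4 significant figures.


Step 1: Compute energy difference dE = E1 - E2 = 0.1513 - 0.5328 = -0.3815 eV
Step 2: Convert to Joules: dE_J = -0.3815 * 1.602e-19 = -6.112e-20 J
Step 3: Compute exponent = -dE_J / (kB * T) = -(-6.112e-20) / (1.381e-23 * 427.7) = 10.35
Step 4: P(E1)/P(E2) = exp(10.35) = 3.117e+04

3.117e+04


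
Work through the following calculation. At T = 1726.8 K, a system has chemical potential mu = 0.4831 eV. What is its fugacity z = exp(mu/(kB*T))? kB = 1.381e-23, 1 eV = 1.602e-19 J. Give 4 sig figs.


Step 1: Convert mu to Joules: 0.4831*1.602e-19 = 7.739e-20 J
Step 2: kB*T = 1.381e-23*1726.8 = 2.385e-20 J
Step 3: mu/(kB*T) = 3.245
Step 4: z = exp(3.245) = 25.67

25.67


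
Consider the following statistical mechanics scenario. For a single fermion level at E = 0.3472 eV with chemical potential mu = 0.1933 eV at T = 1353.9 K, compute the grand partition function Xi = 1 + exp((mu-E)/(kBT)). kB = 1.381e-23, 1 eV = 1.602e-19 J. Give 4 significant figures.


Step 1: (mu - E) = 0.1933 - 0.3472 = -0.1539 eV
Step 2: x = (mu-E)*eV/(kB*T) = -0.1539*1.602e-19/(1.381e-23*1353.9) = -1.319
Step 3: exp(x) = 0.2675
Step 4: Xi = 1 + 0.2675 = 1.268

1.268


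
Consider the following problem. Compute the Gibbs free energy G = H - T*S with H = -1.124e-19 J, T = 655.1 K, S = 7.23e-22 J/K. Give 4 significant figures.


Step 1: T*S = 655.1 * 7.23e-22 = 4.736e-19 J
Step 2: G = H - T*S = -1.124e-19 - 4.736e-19
Step 3: G = -5.86e-19 J

-5.86e-19


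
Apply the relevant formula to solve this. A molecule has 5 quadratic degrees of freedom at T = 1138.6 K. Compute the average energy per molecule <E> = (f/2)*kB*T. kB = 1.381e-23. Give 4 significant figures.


Step 1: f/2 = 5/2 = 2.5
Step 2: kB*T = 1.381e-23 * 1138.6 = 1.572e-20
Step 3: <E> = 2.5 * 1.572e-20 = 3.931e-20 J

3.931e-20


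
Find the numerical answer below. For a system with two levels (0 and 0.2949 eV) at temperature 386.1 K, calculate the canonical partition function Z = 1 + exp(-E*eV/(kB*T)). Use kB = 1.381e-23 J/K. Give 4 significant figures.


Step 1: Compute beta*E = E*eV/(kB*T) = 0.2949*1.602e-19/(1.381e-23*386.1) = 8.86
Step 2: exp(-beta*E) = exp(-8.86) = 0.0001419
Step 3: Z = 1 + 0.0001419 = 1

1


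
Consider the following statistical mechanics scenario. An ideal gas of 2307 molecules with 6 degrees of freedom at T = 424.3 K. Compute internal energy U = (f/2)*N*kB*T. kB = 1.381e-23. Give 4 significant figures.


Step 1: f/2 = 6/2 = 3.0
Step 2: N*kB*T = 2307*1.381e-23*424.3 = 1.352e-17
Step 3: U = 3.0 * 1.352e-17 = 4.055e-17 J

4.055e-17


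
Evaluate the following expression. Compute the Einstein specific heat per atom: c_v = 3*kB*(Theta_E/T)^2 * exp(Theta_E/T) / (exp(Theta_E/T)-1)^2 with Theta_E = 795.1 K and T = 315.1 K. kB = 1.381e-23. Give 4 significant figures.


Step 1: x = Theta_E/T = 795.1/315.1 = 2.523
Step 2: x^2 = 6.367
Step 3: exp(x) = 12.47
Step 4: c_v = 3*1.381e-23*6.367*12.47/(12.47-1)^2 = 2.5e-23

2.5e-23


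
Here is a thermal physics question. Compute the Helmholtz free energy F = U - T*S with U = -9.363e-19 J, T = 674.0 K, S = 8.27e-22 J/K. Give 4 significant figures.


Step 1: T*S = 674.0 * 8.27e-22 = 5.574e-19 J
Step 2: F = U - T*S = -9.363e-19 - 5.574e-19
Step 3: F = -1.494e-18 J

-1.494e-18


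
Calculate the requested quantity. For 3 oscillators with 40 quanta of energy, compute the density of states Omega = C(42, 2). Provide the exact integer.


Step 1: Use binomial coefficient C(42, 2)
Step 2: Numerator = 42! / 40!
Step 3: Denominator = 2!
Step 4: Omega = 861

861


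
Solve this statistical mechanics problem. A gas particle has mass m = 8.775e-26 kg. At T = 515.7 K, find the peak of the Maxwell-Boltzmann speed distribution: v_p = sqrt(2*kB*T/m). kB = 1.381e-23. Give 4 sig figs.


Step 1: Numerator = 2*kB*T = 2*1.381e-23*515.7 = 1.424e-20
Step 2: Ratio = 1.424e-20 / 8.775e-26 = 1.623e+05
Step 3: v_p = sqrt(1.623e+05) = 402.9 m/s

402.9


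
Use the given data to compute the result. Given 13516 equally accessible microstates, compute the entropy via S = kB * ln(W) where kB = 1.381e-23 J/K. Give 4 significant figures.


Step 1: ln(W) = ln(13516) = 9.512
Step 2: S = kB * ln(W) = 1.381e-23 * 9.512
Step 3: S = 1.314e-22 J/K

1.314e-22


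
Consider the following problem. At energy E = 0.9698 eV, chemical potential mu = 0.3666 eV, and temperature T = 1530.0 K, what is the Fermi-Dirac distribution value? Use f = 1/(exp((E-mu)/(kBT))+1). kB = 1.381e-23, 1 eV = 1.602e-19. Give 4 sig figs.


Step 1: (E - mu) = 0.9698 - 0.3666 = 0.6032 eV
Step 2: Convert: (E-mu)*eV = 9.663e-20 J
Step 3: x = (E-mu)*eV/(kB*T) = 4.573
Step 4: f = 1/(exp(4.573)+1) = 0.01022

0.01022


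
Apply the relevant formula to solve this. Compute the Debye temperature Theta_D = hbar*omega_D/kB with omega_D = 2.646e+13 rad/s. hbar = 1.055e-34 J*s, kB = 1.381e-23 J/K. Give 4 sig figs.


Step 1: hbar*omega_D = 1.055e-34 * 2.646e+13 = 2.792e-21 J
Step 2: Theta_D = 2.792e-21 / 1.381e-23
Step 3: Theta_D = 202.1 K

202.1


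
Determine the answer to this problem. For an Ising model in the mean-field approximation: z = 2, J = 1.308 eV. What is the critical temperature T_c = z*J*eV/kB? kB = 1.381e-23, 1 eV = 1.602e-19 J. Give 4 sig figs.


Step 1: z*J = 2*1.308 = 2.616 eV
Step 2: Convert to Joules: 2.616*1.602e-19 = 4.191e-19 J
Step 3: T_c = 4.191e-19 / 1.381e-23 = 3.035e+04 K

3.035e+04


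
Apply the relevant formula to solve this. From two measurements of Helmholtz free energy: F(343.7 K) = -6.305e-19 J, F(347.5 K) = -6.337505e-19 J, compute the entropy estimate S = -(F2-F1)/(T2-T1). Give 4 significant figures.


Step 1: dF = F2 - F1 = -6.337505e-19 - (-6.305e-19) = -3.2505e-21 J
Step 2: dT = T2 - T1 = 347.5 - 343.7 = 3.8 K
Step 3: S = -dF/dT = -(-3.2505e-21)/3.8 = 8.554e-22 J/K

8.554e-22


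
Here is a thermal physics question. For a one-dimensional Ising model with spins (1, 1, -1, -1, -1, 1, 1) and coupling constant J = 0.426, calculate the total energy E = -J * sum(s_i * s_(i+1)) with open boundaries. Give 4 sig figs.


Step 1: Nearest-neighbor products: 1, -1, 1, 1, -1, 1
Step 2: Sum of products = 2
Step 3: E = -0.426 * 2 = -0.852

-0.852


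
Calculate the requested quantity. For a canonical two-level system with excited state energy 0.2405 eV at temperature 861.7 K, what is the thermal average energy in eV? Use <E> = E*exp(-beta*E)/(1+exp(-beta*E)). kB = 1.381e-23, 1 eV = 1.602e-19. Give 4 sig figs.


Step 1: beta*E = 0.2405*1.602e-19/(1.381e-23*861.7) = 3.238
Step 2: exp(-beta*E) = 0.03926
Step 3: <E> = 0.2405*0.03926/(1+0.03926) = 0.009085 eV

0.009085


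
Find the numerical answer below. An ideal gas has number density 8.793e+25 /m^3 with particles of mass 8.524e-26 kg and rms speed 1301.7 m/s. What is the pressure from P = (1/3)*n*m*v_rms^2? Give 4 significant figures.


Step 1: v_rms^2 = 1301.7^2 = 1.694e+06
Step 2: n*m = 8.793e+25*8.524e-26 = 7.495
Step 3: P = (1/3)*7.495*1.694e+06 = 4.233e+06 Pa

4.233e+06


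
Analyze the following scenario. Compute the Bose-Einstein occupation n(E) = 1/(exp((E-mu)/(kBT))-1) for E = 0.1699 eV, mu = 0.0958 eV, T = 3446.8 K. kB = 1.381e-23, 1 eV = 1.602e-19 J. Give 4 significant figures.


Step 1: (E - mu) = 0.0741 eV
Step 2: x = (E-mu)*eV/(kB*T) = 0.0741*1.602e-19/(1.381e-23*3446.8) = 0.2494
Step 3: exp(x) = 1.283
Step 4: n = 1/(exp(x)-1) = 3.531

3.531


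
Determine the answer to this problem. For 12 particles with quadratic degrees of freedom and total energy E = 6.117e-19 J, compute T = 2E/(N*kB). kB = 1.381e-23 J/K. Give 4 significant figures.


Step 1: Numerator = 2*E = 2*6.117e-19 = 1.223e-18 J
Step 2: Denominator = N*kB = 12*1.381e-23 = 1.657e-22
Step 3: T = 1.223e-18 / 1.657e-22 = 7382 K

7382


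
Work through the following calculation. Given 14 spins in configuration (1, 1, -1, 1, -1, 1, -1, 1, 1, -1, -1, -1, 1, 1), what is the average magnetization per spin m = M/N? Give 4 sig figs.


Step 1: Count up spins (+1): 8, down spins (-1): 6
Step 2: Total magnetization M = 8 - 6 = 2
Step 3: m = M/N = 2/14 = 0.1429

0.1429


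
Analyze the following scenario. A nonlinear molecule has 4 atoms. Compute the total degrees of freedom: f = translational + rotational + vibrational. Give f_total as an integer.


Step 1: Translational DOF = 3
Step 2: Rotational DOF (nonlinear) = 3
Step 3: Vibrational DOF = 3*4 - 6 = 6
Step 4: Total = 3 + 3 + 6 = 12

12


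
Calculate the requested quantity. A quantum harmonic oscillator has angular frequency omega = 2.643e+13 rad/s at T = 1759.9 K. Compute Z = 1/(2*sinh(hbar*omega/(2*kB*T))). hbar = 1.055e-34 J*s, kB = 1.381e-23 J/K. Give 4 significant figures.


Step 1: Compute x = hbar*omega/(kB*T) = 1.055e-34*2.643e+13/(1.381e-23*1759.9) = 0.1147
Step 2: x/2 = 0.05736
Step 3: sinh(x/2) = 0.0574
Step 4: Z = 1/(2*0.0574) = 8.712

8.712


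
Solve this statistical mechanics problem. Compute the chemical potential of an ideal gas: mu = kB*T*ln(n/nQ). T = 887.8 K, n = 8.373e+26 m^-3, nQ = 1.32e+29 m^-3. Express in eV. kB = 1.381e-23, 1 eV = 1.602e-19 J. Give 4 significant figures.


Step 1: n/nQ = 8.373e+26/1.32e+29 = 0.006343
Step 2: ln(n/nQ) = -5.06
Step 3: mu = kB*T*ln(n/nQ) = 1.226e-20*-5.06 = -6.204e-20 J
Step 4: Convert to eV: -6.204e-20/1.602e-19 = -0.3873 eV

-0.3873


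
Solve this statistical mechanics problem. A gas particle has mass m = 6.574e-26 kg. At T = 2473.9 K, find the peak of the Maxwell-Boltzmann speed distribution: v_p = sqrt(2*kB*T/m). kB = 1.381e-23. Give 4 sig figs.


Step 1: Numerator = 2*kB*T = 2*1.381e-23*2473.9 = 6.833e-20
Step 2: Ratio = 6.833e-20 / 6.574e-26 = 1.039e+06
Step 3: v_p = sqrt(1.039e+06) = 1020 m/s

1020


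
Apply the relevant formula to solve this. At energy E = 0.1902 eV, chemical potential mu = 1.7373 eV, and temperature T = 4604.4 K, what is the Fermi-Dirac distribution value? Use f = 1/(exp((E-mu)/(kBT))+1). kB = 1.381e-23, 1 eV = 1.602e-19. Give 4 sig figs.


Step 1: (E - mu) = 0.1902 - 1.7373 = -1.547 eV
Step 2: Convert: (E-mu)*eV = -2.478e-19 J
Step 3: x = (E-mu)*eV/(kB*T) = -3.898
Step 4: f = 1/(exp(-3.898)+1) = 0.9801

0.9801


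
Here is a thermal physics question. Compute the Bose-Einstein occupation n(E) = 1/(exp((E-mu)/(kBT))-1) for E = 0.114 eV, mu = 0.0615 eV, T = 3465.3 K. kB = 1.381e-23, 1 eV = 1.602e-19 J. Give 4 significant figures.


Step 1: (E - mu) = 0.0525 eV
Step 2: x = (E-mu)*eV/(kB*T) = 0.0525*1.602e-19/(1.381e-23*3465.3) = 0.1757
Step 3: exp(x) = 1.192
Step 4: n = 1/(exp(x)-1) = 5.205

5.205


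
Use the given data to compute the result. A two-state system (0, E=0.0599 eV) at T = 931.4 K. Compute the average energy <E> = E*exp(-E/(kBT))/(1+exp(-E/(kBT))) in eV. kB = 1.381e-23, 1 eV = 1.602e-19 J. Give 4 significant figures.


Step 1: beta*E = 0.0599*1.602e-19/(1.381e-23*931.4) = 0.746
Step 2: exp(-beta*E) = 0.4742
Step 3: <E> = 0.0599*0.4742/(1+0.4742) = 0.01927 eV

0.01927


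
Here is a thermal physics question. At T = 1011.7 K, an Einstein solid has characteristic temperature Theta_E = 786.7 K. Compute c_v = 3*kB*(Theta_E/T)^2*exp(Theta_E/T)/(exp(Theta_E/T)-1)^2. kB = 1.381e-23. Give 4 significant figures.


Step 1: x = Theta_E/T = 786.7/1011.7 = 0.7776
Step 2: x^2 = 0.6047
Step 3: exp(x) = 2.176
Step 4: c_v = 3*1.381e-23*0.6047*2.176/(2.176-1)^2 = 3.94e-23

3.94e-23


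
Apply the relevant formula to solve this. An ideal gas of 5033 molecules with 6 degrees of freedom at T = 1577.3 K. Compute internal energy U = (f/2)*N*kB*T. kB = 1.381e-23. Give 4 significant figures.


Step 1: f/2 = 6/2 = 3.0
Step 2: N*kB*T = 5033*1.381e-23*1577.3 = 1.096e-16
Step 3: U = 3.0 * 1.096e-16 = 3.289e-16 J

3.289e-16


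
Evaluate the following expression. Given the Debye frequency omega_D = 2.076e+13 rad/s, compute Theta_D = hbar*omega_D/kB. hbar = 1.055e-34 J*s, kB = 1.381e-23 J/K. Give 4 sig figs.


Step 1: hbar*omega_D = 1.055e-34 * 2.076e+13 = 2.19e-21 J
Step 2: Theta_D = 2.19e-21 / 1.381e-23
Step 3: Theta_D = 158.6 K

158.6


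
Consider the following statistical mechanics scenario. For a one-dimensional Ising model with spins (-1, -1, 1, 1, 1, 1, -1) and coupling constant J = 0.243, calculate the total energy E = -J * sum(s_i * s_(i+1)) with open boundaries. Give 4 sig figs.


Step 1: Nearest-neighbor products: 1, -1, 1, 1, 1, -1
Step 2: Sum of products = 2
Step 3: E = -0.243 * 2 = -0.486

-0.486


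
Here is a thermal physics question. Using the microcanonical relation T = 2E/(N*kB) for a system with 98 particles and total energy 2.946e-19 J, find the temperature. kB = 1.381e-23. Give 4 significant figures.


Step 1: Numerator = 2*E = 2*2.946e-19 = 5.892e-19 J
Step 2: Denominator = N*kB = 98*1.381e-23 = 1.353e-21
Step 3: T = 5.892e-19 / 1.353e-21 = 435.4 K

435.4


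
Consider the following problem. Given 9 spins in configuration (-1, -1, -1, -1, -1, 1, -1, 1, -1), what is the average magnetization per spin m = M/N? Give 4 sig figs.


Step 1: Count up spins (+1): 2, down spins (-1): 7
Step 2: Total magnetization M = 2 - 7 = -5
Step 3: m = M/N = -5/9 = -0.5556

-0.5556


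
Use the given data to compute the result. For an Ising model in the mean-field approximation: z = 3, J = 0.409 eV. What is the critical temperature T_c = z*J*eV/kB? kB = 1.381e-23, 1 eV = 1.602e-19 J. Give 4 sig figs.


Step 1: z*J = 3*0.409 = 1.227 eV
Step 2: Convert to Joules: 1.227*1.602e-19 = 1.966e-19 J
Step 3: T_c = 1.966e-19 / 1.381e-23 = 1.423e+04 K

1.423e+04


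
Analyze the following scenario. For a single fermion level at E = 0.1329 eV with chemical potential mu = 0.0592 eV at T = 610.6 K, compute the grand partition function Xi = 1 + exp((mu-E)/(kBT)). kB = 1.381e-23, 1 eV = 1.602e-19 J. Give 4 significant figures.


Step 1: (mu - E) = 0.0592 - 0.1329 = -0.0737 eV
Step 2: x = (mu-E)*eV/(kB*T) = -0.0737*1.602e-19/(1.381e-23*610.6) = -1.4
Step 3: exp(x) = 0.2466
Step 4: Xi = 1 + 0.2466 = 1.247

1.247


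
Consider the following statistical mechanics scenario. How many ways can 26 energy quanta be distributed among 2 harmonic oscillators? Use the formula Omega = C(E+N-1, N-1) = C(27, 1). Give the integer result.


Step 1: Use binomial coefficient C(27, 1)
Step 2: Numerator = 27! / 26!
Step 3: Denominator = 1!
Step 4: Omega = 27

27


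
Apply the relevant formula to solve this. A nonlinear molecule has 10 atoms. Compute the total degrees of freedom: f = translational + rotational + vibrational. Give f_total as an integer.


Step 1: Translational DOF = 3
Step 2: Rotational DOF (nonlinear) = 3
Step 3: Vibrational DOF = 3*10 - 6 = 24
Step 4: Total = 3 + 3 + 24 = 30

30


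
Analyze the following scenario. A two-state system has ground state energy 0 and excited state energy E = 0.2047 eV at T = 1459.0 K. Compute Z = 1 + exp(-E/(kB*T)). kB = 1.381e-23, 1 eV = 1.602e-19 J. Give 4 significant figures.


Step 1: Compute beta*E = E*eV/(kB*T) = 0.2047*1.602e-19/(1.381e-23*1459.0) = 1.628
Step 2: exp(-beta*E) = exp(-1.628) = 0.1964
Step 3: Z = 1 + 0.1964 = 1.196

1.196


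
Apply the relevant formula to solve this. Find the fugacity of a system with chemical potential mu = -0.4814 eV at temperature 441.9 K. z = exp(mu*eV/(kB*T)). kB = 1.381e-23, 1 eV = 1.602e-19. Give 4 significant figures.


Step 1: Convert mu to Joules: -0.4814*1.602e-19 = -7.712e-20 J
Step 2: kB*T = 1.381e-23*441.9 = 6.103e-21 J
Step 3: mu/(kB*T) = -12.64
Step 4: z = exp(-12.64) = 3.249e-06

3.249e-06


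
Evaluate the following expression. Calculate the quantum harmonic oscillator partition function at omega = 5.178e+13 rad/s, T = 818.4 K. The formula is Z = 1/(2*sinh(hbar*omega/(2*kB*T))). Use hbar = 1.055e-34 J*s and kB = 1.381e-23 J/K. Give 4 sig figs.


Step 1: Compute x = hbar*omega/(kB*T) = 1.055e-34*5.178e+13/(1.381e-23*818.4) = 0.4833
Step 2: x/2 = 0.2417
Step 3: sinh(x/2) = 0.244
Step 4: Z = 1/(2*0.244) = 2.049

2.049


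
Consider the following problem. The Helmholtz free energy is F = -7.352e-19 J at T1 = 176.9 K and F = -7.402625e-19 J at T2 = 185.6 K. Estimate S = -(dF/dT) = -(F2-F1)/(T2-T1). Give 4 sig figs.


Step 1: dF = F2 - F1 = -7.402625e-19 - (-7.352e-19) = -5.0625e-21 J
Step 2: dT = T2 - T1 = 185.6 - 176.9 = 8.7 K
Step 3: S = -dF/dT = -(-5.0625e-21)/8.7 = 5.819e-22 J/K

5.819e-22


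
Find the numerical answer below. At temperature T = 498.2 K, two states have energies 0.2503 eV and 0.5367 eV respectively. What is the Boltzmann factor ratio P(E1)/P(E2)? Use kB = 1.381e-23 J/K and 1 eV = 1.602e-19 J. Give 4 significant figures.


Step 1: Compute energy difference dE = E1 - E2 = 0.2503 - 0.5367 = -0.2864 eV
Step 2: Convert to Joules: dE_J = -0.2864 * 1.602e-19 = -4.588e-20 J
Step 3: Compute exponent = -dE_J / (kB * T) = -(-4.588e-20) / (1.381e-23 * 498.2) = 6.669
Step 4: P(E1)/P(E2) = exp(6.669) = 787.3

787.3


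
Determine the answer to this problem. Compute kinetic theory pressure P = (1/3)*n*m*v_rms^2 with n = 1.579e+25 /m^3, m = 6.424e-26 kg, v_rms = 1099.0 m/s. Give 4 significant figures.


Step 1: v_rms^2 = 1099.0^2 = 1.208e+06
Step 2: n*m = 1.579e+25*6.424e-26 = 1.014
Step 3: P = (1/3)*1.014*1.208e+06 = 4.084e+05 Pa

4.084e+05


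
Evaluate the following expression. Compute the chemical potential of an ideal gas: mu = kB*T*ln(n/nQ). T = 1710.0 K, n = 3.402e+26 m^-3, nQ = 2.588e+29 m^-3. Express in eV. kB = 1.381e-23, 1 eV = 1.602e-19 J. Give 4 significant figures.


Step 1: n/nQ = 3.402e+26/2.588e+29 = 0.001315
Step 2: ln(n/nQ) = -6.634
Step 3: mu = kB*T*ln(n/nQ) = 2.362e-20*-6.634 = -1.567e-19 J
Step 4: Convert to eV: -1.567e-19/1.602e-19 = -0.978 eV

-0.978


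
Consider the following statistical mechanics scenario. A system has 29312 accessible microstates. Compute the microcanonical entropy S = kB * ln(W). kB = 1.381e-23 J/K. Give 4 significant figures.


Step 1: ln(W) = ln(29312) = 10.29
Step 2: S = kB * ln(W) = 1.381e-23 * 10.29
Step 3: S = 1.42e-22 J/K

1.42e-22


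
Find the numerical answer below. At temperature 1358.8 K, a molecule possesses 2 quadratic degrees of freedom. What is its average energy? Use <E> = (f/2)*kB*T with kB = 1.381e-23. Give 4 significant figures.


Step 1: f/2 = 2/2 = 1
Step 2: kB*T = 1.381e-23 * 1358.8 = 1.877e-20
Step 3: <E> = 1 * 1.877e-20 = 1.877e-20 J

1.877e-20


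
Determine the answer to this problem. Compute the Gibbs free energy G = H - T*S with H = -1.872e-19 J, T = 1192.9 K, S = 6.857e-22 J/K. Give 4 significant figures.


Step 1: T*S = 1192.9 * 6.857e-22 = 8.18e-19 J
Step 2: G = H - T*S = -1.872e-19 - 8.18e-19
Step 3: G = -1.005e-18 J

-1.005e-18


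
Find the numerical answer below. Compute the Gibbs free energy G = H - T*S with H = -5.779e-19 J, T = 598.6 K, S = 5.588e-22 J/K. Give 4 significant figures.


Step 1: T*S = 598.6 * 5.588e-22 = 3.345e-19 J
Step 2: G = H - T*S = -5.779e-19 - 3.345e-19
Step 3: G = -9.124e-19 J

-9.124e-19


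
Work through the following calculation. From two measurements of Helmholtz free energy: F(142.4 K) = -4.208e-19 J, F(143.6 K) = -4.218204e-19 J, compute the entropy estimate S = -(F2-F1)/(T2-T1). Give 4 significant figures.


Step 1: dF = F2 - F1 = -4.218204e-19 - (-4.208e-19) = -1.0204e-21 J
Step 2: dT = T2 - T1 = 143.6 - 142.4 = 1.2 K
Step 3: S = -dF/dT = -(-1.0204e-21)/1.2 = 8.503e-22 J/K

8.503e-22


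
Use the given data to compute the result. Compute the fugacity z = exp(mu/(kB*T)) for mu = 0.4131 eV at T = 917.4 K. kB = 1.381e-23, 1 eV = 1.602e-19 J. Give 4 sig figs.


Step 1: Convert mu to Joules: 0.4131*1.602e-19 = 6.618e-20 J
Step 2: kB*T = 1.381e-23*917.4 = 1.267e-20 J
Step 3: mu/(kB*T) = 5.224
Step 4: z = exp(5.224) = 185.6

185.6


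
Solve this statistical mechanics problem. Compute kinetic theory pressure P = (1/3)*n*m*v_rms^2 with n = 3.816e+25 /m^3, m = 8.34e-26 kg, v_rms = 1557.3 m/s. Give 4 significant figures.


Step 1: v_rms^2 = 1557.3^2 = 2.425e+06
Step 2: n*m = 3.816e+25*8.34e-26 = 3.183
Step 3: P = (1/3)*3.183*2.425e+06 = 2.573e+06 Pa

2.573e+06


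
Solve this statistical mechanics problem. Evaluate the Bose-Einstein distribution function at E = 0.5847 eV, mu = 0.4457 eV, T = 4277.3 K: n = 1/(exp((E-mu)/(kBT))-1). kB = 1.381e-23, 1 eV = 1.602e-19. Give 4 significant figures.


Step 1: (E - mu) = 0.139 eV
Step 2: x = (E-mu)*eV/(kB*T) = 0.139*1.602e-19/(1.381e-23*4277.3) = 0.377
Step 3: exp(x) = 1.458
Step 4: n = 1/(exp(x)-1) = 2.184

2.184


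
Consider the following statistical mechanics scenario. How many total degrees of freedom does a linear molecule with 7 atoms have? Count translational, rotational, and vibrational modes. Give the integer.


Step 1: Translational DOF = 3
Step 2: Rotational DOF (linear) = 2
Step 3: Vibrational DOF = 3*7 - 5 = 16
Step 4: Total = 3 + 2 + 16 = 21

21


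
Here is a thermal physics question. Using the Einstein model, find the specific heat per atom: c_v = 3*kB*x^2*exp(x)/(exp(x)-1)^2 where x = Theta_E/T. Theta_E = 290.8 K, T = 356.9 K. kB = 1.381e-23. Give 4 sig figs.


Step 1: x = Theta_E/T = 290.8/356.9 = 0.8148
Step 2: x^2 = 0.6639
Step 3: exp(x) = 2.259
Step 4: c_v = 3*1.381e-23*0.6639*2.259/(2.259-1)^2 = 3.921e-23

3.921e-23


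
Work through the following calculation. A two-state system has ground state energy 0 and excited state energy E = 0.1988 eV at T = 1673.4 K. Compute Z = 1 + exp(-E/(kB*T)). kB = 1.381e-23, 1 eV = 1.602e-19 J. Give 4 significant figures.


Step 1: Compute beta*E = E*eV/(kB*T) = 0.1988*1.602e-19/(1.381e-23*1673.4) = 1.378
Step 2: exp(-beta*E) = exp(-1.378) = 0.2521
Step 3: Z = 1 + 0.2521 = 1.252

1.252


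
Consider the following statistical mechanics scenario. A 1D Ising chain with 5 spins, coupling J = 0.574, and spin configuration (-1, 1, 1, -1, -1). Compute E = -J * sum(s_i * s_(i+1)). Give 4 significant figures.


Step 1: Nearest-neighbor products: -1, 1, -1, 1
Step 2: Sum of products = 0
Step 3: E = -0.574 * 0 = 0

0


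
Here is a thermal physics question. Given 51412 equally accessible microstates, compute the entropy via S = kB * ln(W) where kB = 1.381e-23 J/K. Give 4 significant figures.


Step 1: ln(W) = ln(51412) = 10.85
Step 2: S = kB * ln(W) = 1.381e-23 * 10.85
Step 3: S = 1.498e-22 J/K

1.498e-22


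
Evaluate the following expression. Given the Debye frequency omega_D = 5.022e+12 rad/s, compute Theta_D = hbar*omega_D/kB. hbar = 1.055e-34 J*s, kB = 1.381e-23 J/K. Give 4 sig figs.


Step 1: hbar*omega_D = 1.055e-34 * 5.022e+12 = 5.298e-22 J
Step 2: Theta_D = 5.298e-22 / 1.381e-23
Step 3: Theta_D = 38.37 K

38.37


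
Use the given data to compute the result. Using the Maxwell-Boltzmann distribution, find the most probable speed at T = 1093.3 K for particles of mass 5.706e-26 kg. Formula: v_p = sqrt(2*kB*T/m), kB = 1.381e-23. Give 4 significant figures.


Step 1: Numerator = 2*kB*T = 2*1.381e-23*1093.3 = 3.02e-20
Step 2: Ratio = 3.02e-20 / 5.706e-26 = 5.292e+05
Step 3: v_p = sqrt(5.292e+05) = 727.5 m/s

727.5


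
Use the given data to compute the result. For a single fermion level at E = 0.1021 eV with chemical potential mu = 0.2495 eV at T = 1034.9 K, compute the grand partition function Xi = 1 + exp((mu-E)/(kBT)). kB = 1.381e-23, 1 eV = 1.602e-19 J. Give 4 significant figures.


Step 1: (mu - E) = 0.2495 - 0.1021 = 0.1474 eV
Step 2: x = (mu-E)*eV/(kB*T) = 0.1474*1.602e-19/(1.381e-23*1034.9) = 1.652
Step 3: exp(x) = 5.219
Step 4: Xi = 1 + 5.219 = 6.219

6.219


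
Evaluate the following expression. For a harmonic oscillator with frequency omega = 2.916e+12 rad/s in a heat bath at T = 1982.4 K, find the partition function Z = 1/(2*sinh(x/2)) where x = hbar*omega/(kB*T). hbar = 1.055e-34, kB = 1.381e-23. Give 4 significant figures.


Step 1: Compute x = hbar*omega/(kB*T) = 1.055e-34*2.916e+12/(1.381e-23*1982.4) = 0.01124
Step 2: x/2 = 0.005619
Step 3: sinh(x/2) = 0.005619
Step 4: Z = 1/(2*0.005619) = 88.99

88.99


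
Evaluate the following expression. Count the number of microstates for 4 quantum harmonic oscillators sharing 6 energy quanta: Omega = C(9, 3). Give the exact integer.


Step 1: Use binomial coefficient C(9, 3)
Step 2: Numerator = 9! / 6!
Step 3: Denominator = 3!
Step 4: Omega = 84

84


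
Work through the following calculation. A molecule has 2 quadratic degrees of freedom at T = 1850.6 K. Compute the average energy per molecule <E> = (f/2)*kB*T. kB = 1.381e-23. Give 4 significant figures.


Step 1: f/2 = 2/2 = 1
Step 2: kB*T = 1.381e-23 * 1850.6 = 2.556e-20
Step 3: <E> = 1 * 2.556e-20 = 2.556e-20 J

2.556e-20


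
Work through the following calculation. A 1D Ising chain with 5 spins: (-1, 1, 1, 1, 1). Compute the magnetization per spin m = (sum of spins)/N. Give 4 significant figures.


Step 1: Count up spins (+1): 4, down spins (-1): 1
Step 2: Total magnetization M = 4 - 1 = 3
Step 3: m = M/N = 3/5 = 0.6

0.6


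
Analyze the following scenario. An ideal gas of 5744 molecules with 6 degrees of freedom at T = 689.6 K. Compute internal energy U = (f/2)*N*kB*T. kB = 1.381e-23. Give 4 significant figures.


Step 1: f/2 = 6/2 = 3.0
Step 2: N*kB*T = 5744*1.381e-23*689.6 = 5.47e-17
Step 3: U = 3.0 * 5.47e-17 = 1.641e-16 J

1.641e-16


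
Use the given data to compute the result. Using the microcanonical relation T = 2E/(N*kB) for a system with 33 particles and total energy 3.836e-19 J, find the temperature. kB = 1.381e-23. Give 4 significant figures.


Step 1: Numerator = 2*E = 2*3.836e-19 = 7.672e-19 J
Step 2: Denominator = N*kB = 33*1.381e-23 = 4.557e-22
Step 3: T = 7.672e-19 / 4.557e-22 = 1683 K

1683


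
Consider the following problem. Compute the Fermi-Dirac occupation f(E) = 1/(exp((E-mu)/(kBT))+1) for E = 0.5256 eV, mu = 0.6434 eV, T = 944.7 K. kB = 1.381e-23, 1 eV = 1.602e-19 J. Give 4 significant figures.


Step 1: (E - mu) = 0.5256 - 0.6434 = -0.1178 eV
Step 2: Convert: (E-mu)*eV = -1.887e-20 J
Step 3: x = (E-mu)*eV/(kB*T) = -1.447
Step 4: f = 1/(exp(-1.447)+1) = 0.8095

0.8095


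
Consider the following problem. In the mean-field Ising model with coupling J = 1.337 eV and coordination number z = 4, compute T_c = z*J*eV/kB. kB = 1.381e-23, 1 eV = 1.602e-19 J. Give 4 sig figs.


Step 1: z*J = 4*1.337 = 5.348 eV
Step 2: Convert to Joules: 5.348*1.602e-19 = 8.567e-19 J
Step 3: T_c = 8.567e-19 / 1.381e-23 = 6.204e+04 K

6.204e+04


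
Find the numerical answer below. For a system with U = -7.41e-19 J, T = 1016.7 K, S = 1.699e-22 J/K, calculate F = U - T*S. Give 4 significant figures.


Step 1: T*S = 1016.7 * 1.699e-22 = 1.727e-19 J
Step 2: F = U - T*S = -7.41e-19 - 1.727e-19
Step 3: F = -9.137e-19 J

-9.137e-19


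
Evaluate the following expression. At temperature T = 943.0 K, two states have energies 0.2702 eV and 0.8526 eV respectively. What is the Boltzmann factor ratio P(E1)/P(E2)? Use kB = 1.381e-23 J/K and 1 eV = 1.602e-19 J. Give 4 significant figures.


Step 1: Compute energy difference dE = E1 - E2 = 0.2702 - 0.8526 = -0.5824 eV
Step 2: Convert to Joules: dE_J = -0.5824 * 1.602e-19 = -9.33e-20 J
Step 3: Compute exponent = -dE_J / (kB * T) = -(-9.33e-20) / (1.381e-23 * 943.0) = 7.164
Step 4: P(E1)/P(E2) = exp(7.164) = 1293

1293


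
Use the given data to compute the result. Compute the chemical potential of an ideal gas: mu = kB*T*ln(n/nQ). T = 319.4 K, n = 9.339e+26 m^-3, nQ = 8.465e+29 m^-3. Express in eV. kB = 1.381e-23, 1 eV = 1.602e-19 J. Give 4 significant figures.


Step 1: n/nQ = 9.339e+26/8.465e+29 = 0.001103
Step 2: ln(n/nQ) = -6.809
Step 3: mu = kB*T*ln(n/nQ) = 4.411e-21*-6.809 = -3.004e-20 J
Step 4: Convert to eV: -3.004e-20/1.602e-19 = -0.1875 eV

-0.1875


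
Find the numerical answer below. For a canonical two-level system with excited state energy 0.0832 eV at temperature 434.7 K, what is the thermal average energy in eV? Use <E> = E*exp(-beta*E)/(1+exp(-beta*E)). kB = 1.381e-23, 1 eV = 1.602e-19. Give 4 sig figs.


Step 1: beta*E = 0.0832*1.602e-19/(1.381e-23*434.7) = 2.22
Step 2: exp(-beta*E) = 0.1086
Step 3: <E> = 0.0832*0.1086/(1+0.1086) = 0.008149 eV

0.008149


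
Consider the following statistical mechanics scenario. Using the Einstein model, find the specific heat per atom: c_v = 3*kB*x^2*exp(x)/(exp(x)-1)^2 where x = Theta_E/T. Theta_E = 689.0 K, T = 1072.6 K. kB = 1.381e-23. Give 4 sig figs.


Step 1: x = Theta_E/T = 689.0/1072.6 = 0.6424
Step 2: x^2 = 0.4126
Step 3: exp(x) = 1.901
Step 4: c_v = 3*1.381e-23*0.4126*1.901/(1.901-1)^2 = 4.003e-23

4.003e-23


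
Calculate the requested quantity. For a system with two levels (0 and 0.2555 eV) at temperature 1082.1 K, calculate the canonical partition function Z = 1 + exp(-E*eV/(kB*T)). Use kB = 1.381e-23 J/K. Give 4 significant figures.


Step 1: Compute beta*E = E*eV/(kB*T) = 0.2555*1.602e-19/(1.381e-23*1082.1) = 2.739
Step 2: exp(-beta*E) = exp(-2.739) = 0.06463
Step 3: Z = 1 + 0.06463 = 1.065

1.065


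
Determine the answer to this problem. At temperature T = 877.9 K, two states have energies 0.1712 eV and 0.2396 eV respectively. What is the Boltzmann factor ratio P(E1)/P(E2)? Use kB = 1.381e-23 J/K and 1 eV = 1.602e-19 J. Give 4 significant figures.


Step 1: Compute energy difference dE = E1 - E2 = 0.1712 - 0.2396 = -0.0684 eV
Step 2: Convert to Joules: dE_J = -0.0684 * 1.602e-19 = -1.096e-20 J
Step 3: Compute exponent = -dE_J / (kB * T) = -(-1.096e-20) / (1.381e-23 * 877.9) = 0.9038
Step 4: P(E1)/P(E2) = exp(0.9038) = 2.469

2.469


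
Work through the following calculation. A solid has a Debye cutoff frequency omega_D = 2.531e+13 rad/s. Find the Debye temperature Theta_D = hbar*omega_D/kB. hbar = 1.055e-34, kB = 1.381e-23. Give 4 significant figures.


Step 1: hbar*omega_D = 1.055e-34 * 2.531e+13 = 2.67e-21 J
Step 2: Theta_D = 2.67e-21 / 1.381e-23
Step 3: Theta_D = 193.4 K

193.4


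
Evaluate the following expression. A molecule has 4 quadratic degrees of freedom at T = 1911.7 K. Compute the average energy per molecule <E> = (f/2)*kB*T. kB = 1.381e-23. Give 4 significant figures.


Step 1: f/2 = 4/2 = 2
Step 2: kB*T = 1.381e-23 * 1911.7 = 2.64e-20
Step 3: <E> = 2 * 2.64e-20 = 5.28e-20 J

5.28e-20


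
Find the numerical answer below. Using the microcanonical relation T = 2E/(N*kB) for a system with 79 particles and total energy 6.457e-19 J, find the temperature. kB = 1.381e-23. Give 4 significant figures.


Step 1: Numerator = 2*E = 2*6.457e-19 = 1.291e-18 J
Step 2: Denominator = N*kB = 79*1.381e-23 = 1.091e-21
Step 3: T = 1.291e-18 / 1.091e-21 = 1184 K

1184


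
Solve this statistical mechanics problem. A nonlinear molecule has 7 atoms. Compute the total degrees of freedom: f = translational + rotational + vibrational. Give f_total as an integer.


Step 1: Translational DOF = 3
Step 2: Rotational DOF (nonlinear) = 3
Step 3: Vibrational DOF = 3*7 - 6 = 15
Step 4: Total = 3 + 3 + 15 = 21

21


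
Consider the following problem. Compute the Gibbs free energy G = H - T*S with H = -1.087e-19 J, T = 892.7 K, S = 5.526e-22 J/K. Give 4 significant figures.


Step 1: T*S = 892.7 * 5.526e-22 = 4.933e-19 J
Step 2: G = H - T*S = -1.087e-19 - 4.933e-19
Step 3: G = -6.02e-19 J

-6.02e-19


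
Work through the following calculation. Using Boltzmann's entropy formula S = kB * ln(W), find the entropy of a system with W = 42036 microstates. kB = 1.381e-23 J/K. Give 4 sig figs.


Step 1: ln(W) = ln(42036) = 10.65
Step 2: S = kB * ln(W) = 1.381e-23 * 10.65
Step 3: S = 1.47e-22 J/K

1.47e-22


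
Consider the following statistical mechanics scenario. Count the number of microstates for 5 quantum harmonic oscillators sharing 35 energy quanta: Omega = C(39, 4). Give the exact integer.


Step 1: Use binomial coefficient C(39, 4)
Step 2: Numerator = 39! / 35!
Step 3: Denominator = 4!
Step 4: Omega = 82251

82251


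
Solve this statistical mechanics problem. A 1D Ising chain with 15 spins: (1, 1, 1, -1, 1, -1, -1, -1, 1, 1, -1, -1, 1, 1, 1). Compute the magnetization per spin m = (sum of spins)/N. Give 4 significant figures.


Step 1: Count up spins (+1): 9, down spins (-1): 6
Step 2: Total magnetization M = 9 - 6 = 3
Step 3: m = M/N = 3/15 = 0.2

0.2


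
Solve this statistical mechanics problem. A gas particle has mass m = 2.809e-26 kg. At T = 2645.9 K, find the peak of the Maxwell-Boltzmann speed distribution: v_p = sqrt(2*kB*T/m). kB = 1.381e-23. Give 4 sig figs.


Step 1: Numerator = 2*kB*T = 2*1.381e-23*2645.9 = 7.308e-20
Step 2: Ratio = 7.308e-20 / 2.809e-26 = 2.602e+06
Step 3: v_p = sqrt(2.602e+06) = 1613 m/s

1613


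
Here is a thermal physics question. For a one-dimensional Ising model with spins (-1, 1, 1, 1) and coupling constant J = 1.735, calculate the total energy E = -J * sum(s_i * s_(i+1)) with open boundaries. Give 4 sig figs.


Step 1: Nearest-neighbor products: -1, 1, 1
Step 2: Sum of products = 1
Step 3: E = -1.735 * 1 = -1.735

-1.735


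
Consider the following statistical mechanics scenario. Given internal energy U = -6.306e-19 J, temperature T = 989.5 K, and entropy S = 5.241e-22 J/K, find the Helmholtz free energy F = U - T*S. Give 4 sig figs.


Step 1: T*S = 989.5 * 5.241e-22 = 5.186e-19 J
Step 2: F = U - T*S = -6.306e-19 - 5.186e-19
Step 3: F = -1.149e-18 J

-1.149e-18


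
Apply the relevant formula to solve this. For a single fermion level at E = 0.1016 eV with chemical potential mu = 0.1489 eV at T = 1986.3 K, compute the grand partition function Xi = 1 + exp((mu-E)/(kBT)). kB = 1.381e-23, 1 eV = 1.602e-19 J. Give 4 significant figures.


Step 1: (mu - E) = 0.1489 - 0.1016 = 0.0473 eV
Step 2: x = (mu-E)*eV/(kB*T) = 0.0473*1.602e-19/(1.381e-23*1986.3) = 0.2762
Step 3: exp(x) = 1.318
Step 4: Xi = 1 + 1.318 = 2.318

2.318


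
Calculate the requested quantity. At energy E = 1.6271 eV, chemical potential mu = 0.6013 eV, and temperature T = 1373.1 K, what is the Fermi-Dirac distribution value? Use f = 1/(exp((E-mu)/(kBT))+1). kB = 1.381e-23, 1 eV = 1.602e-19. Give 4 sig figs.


Step 1: (E - mu) = 1.6271 - 0.6013 = 1.026 eV
Step 2: Convert: (E-mu)*eV = 1.643e-19 J
Step 3: x = (E-mu)*eV/(kB*T) = 8.666
Step 4: f = 1/(exp(8.666)+1) = 0.0001723

0.0001723


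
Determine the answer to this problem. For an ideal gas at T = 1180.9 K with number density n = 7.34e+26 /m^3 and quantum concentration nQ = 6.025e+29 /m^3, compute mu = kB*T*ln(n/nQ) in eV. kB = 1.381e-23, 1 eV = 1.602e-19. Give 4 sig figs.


Step 1: n/nQ = 7.34e+26/6.025e+29 = 0.001218
Step 2: ln(n/nQ) = -6.71
Step 3: mu = kB*T*ln(n/nQ) = 1.631e-20*-6.71 = -1.094e-19 J
Step 4: Convert to eV: -1.094e-19/1.602e-19 = -0.6831 eV

-0.6831


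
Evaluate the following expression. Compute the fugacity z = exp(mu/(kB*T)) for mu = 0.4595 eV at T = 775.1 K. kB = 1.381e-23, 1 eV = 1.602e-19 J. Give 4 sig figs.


Step 1: Convert mu to Joules: 0.4595*1.602e-19 = 7.361e-20 J
Step 2: kB*T = 1.381e-23*775.1 = 1.07e-20 J
Step 3: mu/(kB*T) = 6.877
Step 4: z = exp(6.877) = 969.7

969.7


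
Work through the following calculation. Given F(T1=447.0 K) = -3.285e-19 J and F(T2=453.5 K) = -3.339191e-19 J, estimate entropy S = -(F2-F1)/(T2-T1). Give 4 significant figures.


Step 1: dF = F2 - F1 = -3.339191e-19 - (-3.285e-19) = -5.4191e-21 J
Step 2: dT = T2 - T1 = 453.5 - 447.0 = 6.5 K
Step 3: S = -dF/dT = -(-5.4191e-21)/6.5 = 8.337e-22 J/K

8.337e-22


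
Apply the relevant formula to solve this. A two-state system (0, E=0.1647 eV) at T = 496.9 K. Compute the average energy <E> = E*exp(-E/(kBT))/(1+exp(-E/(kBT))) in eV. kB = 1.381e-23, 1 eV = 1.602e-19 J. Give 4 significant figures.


Step 1: beta*E = 0.1647*1.602e-19/(1.381e-23*496.9) = 3.845
Step 2: exp(-beta*E) = 0.02139
Step 3: <E> = 0.1647*0.02139/(1+0.02139) = 0.003449 eV

0.003449


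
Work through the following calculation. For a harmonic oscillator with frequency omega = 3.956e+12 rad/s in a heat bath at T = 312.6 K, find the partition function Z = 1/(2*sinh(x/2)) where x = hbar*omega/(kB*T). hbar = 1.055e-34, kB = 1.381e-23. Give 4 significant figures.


Step 1: Compute x = hbar*omega/(kB*T) = 1.055e-34*3.956e+12/(1.381e-23*312.6) = 0.09668
Step 2: x/2 = 0.04834
Step 3: sinh(x/2) = 0.04836
Step 4: Z = 1/(2*0.04836) = 10.34

10.34


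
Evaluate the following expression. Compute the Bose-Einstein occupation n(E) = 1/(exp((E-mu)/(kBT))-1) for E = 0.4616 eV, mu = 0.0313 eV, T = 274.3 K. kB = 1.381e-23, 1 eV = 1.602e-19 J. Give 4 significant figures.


Step 1: (E - mu) = 0.4303 eV
Step 2: x = (E-mu)*eV/(kB*T) = 0.4303*1.602e-19/(1.381e-23*274.3) = 18.2
Step 3: exp(x) = 8.001e+07
Step 4: n = 1/(exp(x)-1) = 1.25e-08

1.25e-08


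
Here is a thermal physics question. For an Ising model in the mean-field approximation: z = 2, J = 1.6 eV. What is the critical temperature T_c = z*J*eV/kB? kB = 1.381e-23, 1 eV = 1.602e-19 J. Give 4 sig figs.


Step 1: z*J = 2*1.6 = 3.2 eV
Step 2: Convert to Joules: 3.2*1.602e-19 = 5.126e-19 J
Step 3: T_c = 5.126e-19 / 1.381e-23 = 3.712e+04 K

3.712e+04


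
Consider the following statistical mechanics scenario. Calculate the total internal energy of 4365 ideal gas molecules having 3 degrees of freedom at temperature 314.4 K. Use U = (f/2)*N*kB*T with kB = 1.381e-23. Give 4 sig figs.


Step 1: f/2 = 3/2 = 1.5
Step 2: N*kB*T = 4365*1.381e-23*314.4 = 1.895e-17
Step 3: U = 1.5 * 1.895e-17 = 2.843e-17 J

2.843e-17


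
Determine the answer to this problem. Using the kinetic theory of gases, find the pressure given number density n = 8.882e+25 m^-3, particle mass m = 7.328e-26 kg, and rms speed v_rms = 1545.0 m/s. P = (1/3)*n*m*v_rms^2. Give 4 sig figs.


Step 1: v_rms^2 = 1545.0^2 = 2.387e+06
Step 2: n*m = 8.882e+25*7.328e-26 = 6.509
Step 3: P = (1/3)*6.509*2.387e+06 = 5.179e+06 Pa

5.179e+06


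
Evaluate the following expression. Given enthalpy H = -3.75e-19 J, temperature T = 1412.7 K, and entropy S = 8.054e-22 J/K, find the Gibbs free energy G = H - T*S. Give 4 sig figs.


Step 1: T*S = 1412.7 * 8.054e-22 = 1.138e-18 J
Step 2: G = H - T*S = -3.75e-19 - 1.138e-18
Step 3: G = -1.513e-18 J

-1.513e-18
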